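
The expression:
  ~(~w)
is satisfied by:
  {w: True}


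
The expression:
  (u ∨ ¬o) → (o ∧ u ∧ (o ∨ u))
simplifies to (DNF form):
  o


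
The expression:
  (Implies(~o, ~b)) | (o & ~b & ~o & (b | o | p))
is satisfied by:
  {o: True, b: False}
  {b: False, o: False}
  {b: True, o: True}


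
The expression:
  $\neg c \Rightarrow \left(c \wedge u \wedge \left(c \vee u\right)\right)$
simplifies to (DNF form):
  $c$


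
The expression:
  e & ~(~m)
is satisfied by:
  {m: True, e: True}


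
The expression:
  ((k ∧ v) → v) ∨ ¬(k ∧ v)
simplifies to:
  True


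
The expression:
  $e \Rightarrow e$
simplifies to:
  $\text{True}$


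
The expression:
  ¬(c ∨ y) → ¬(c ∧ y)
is always true.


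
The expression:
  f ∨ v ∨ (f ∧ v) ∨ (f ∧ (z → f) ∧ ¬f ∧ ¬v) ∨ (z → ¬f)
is always true.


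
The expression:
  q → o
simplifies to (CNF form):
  o ∨ ¬q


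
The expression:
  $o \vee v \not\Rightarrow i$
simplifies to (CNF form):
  $\left(o \vee v\right) \wedge \left(o \vee \neg i\right)$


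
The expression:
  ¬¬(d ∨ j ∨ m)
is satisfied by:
  {d: True, m: True, j: True}
  {d: True, m: True, j: False}
  {d: True, j: True, m: False}
  {d: True, j: False, m: False}
  {m: True, j: True, d: False}
  {m: True, j: False, d: False}
  {j: True, m: False, d: False}


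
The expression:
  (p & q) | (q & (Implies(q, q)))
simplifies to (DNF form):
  q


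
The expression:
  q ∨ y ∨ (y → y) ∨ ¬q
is always true.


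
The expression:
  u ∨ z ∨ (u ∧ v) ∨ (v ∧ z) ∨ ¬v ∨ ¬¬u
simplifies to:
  u ∨ z ∨ ¬v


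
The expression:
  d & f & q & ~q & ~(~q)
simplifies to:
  False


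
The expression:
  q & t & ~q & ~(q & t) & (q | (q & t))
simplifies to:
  False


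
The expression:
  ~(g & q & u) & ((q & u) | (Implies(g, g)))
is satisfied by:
  {g: False, u: False, q: False}
  {q: True, g: False, u: False}
  {u: True, g: False, q: False}
  {q: True, u: True, g: False}
  {g: True, q: False, u: False}
  {q: True, g: True, u: False}
  {u: True, g: True, q: False}


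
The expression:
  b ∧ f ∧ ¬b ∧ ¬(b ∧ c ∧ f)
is never true.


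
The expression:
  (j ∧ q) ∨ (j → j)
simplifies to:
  True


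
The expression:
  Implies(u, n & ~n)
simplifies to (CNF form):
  ~u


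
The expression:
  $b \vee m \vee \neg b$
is always true.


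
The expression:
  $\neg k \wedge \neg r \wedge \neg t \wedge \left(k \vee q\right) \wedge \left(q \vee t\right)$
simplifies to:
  $q \wedge \neg k \wedge \neg r \wedge \neg t$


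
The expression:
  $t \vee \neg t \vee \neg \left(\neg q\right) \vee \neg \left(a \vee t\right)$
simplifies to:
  $\text{True}$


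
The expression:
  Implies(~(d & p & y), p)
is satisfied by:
  {p: True}


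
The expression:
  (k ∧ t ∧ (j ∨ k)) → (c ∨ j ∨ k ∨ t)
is always true.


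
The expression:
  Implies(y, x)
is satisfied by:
  {x: True, y: False}
  {y: False, x: False}
  {y: True, x: True}


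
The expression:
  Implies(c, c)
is always true.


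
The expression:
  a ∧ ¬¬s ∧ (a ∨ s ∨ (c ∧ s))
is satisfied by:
  {a: True, s: True}


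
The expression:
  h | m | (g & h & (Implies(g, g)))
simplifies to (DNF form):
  h | m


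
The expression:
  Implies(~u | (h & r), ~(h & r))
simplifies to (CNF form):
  ~h | ~r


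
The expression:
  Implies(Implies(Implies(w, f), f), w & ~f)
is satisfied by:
  {f: False}


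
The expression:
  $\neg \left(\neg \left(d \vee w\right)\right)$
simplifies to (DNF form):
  $d \vee w$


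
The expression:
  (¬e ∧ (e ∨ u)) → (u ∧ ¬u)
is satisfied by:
  {e: True, u: False}
  {u: False, e: False}
  {u: True, e: True}


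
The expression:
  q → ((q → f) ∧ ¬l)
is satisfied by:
  {f: True, l: False, q: False}
  {l: False, q: False, f: False}
  {f: True, l: True, q: False}
  {l: True, f: False, q: False}
  {q: True, f: True, l: False}


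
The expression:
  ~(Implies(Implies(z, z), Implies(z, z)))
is never true.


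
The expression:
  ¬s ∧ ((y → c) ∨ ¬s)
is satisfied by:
  {s: False}


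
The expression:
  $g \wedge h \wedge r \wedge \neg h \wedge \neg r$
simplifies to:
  $\text{False}$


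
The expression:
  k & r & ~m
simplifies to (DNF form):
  k & r & ~m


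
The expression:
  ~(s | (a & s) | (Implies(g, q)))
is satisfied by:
  {g: True, q: False, s: False}


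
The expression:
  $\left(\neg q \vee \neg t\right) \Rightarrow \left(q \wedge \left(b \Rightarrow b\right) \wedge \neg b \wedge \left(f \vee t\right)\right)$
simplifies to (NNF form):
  $q \wedge \left(f \vee t\right) \wedge \left(t \vee \neg b\right)$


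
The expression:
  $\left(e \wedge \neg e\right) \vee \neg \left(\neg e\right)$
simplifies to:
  $e$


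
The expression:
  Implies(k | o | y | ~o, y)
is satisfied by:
  {y: True}


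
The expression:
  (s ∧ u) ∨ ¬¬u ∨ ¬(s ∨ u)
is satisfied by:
  {u: True, s: False}
  {s: False, u: False}
  {s: True, u: True}


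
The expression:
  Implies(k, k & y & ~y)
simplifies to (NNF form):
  ~k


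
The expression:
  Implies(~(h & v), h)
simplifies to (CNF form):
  h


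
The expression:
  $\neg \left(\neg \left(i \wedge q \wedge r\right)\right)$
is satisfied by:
  {r: True, i: True, q: True}


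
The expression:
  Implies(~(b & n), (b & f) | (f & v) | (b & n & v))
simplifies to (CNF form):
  (b | f) & (b | v) & (f | n) & (b | f | n) & (b | f | v) & (b | n | v) & (f | n | v)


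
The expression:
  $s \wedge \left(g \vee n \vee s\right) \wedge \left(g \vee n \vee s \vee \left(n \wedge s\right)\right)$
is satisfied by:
  {s: True}


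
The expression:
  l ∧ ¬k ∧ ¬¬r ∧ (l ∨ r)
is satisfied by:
  {r: True, l: True, k: False}


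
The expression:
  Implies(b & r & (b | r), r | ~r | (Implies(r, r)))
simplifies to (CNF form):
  True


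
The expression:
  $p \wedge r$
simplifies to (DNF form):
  $p \wedge r$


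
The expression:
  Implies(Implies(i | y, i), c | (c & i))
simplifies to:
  c | (y & ~i)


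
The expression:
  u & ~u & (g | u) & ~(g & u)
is never true.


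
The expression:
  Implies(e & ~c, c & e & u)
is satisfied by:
  {c: True, e: False}
  {e: False, c: False}
  {e: True, c: True}


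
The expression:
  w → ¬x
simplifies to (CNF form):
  ¬w ∨ ¬x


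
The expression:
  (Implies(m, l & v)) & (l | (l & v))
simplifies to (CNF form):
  l & (v | ~m)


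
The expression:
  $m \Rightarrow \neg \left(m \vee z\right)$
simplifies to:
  $\neg m$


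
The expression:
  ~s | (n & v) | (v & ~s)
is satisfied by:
  {v: True, n: True, s: False}
  {v: True, n: False, s: False}
  {n: True, v: False, s: False}
  {v: False, n: False, s: False}
  {v: True, s: True, n: True}


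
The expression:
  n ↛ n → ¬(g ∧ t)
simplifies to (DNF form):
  True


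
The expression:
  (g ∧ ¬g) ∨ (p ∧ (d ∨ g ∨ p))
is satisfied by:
  {p: True}


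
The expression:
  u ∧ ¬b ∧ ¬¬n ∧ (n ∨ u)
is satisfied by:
  {u: True, n: True, b: False}


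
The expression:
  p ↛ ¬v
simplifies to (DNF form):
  p ∧ v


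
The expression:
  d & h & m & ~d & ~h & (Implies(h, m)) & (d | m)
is never true.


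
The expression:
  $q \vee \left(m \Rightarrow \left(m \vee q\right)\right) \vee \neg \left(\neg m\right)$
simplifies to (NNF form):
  $\text{True}$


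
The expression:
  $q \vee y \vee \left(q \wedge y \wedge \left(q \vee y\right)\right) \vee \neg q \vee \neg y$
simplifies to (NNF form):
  $\text{True}$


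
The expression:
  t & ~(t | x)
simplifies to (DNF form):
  False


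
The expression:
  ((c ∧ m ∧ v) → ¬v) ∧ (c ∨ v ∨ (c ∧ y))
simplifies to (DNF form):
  (c ∧ ¬v) ∨ (v ∧ ¬c) ∨ (v ∧ ¬m)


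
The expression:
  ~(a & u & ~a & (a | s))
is always true.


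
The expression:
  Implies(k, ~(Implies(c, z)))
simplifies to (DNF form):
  ~k | (c & ~z)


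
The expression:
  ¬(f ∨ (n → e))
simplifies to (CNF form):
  n ∧ ¬e ∧ ¬f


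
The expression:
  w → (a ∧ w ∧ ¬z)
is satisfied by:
  {a: True, z: False, w: False}
  {z: False, w: False, a: False}
  {a: True, z: True, w: False}
  {z: True, a: False, w: False}
  {w: True, a: True, z: False}


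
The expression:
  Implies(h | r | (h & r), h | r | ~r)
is always true.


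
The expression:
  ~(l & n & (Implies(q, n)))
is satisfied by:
  {l: False, n: False}
  {n: True, l: False}
  {l: True, n: False}


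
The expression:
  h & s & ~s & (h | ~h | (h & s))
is never true.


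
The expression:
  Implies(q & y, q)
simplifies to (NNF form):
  True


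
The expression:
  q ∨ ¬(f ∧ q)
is always true.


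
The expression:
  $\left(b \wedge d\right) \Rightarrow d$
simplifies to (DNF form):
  $\text{True}$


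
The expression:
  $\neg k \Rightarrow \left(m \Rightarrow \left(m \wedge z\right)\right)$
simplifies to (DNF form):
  $k \vee z \vee \neg m$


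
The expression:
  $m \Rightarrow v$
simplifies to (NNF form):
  $v \vee \neg m$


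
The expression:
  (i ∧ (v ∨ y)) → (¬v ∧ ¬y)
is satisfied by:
  {v: False, i: False, y: False}
  {y: True, v: False, i: False}
  {v: True, y: False, i: False}
  {y: True, v: True, i: False}
  {i: True, y: False, v: False}


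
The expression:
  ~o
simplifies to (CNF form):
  ~o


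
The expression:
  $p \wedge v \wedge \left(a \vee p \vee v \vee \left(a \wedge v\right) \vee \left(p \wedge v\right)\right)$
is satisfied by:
  {p: True, v: True}


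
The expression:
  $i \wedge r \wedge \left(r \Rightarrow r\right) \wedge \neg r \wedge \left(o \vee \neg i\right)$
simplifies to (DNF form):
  $\text{False}$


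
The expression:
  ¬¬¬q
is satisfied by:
  {q: False}


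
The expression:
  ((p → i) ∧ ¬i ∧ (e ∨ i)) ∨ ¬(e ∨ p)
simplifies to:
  ¬p ∧ (¬e ∨ ¬i)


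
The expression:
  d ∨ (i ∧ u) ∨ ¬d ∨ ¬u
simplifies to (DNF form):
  True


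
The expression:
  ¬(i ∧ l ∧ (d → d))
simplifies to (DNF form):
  ¬i ∨ ¬l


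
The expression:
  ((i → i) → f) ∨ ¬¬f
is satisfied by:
  {f: True}


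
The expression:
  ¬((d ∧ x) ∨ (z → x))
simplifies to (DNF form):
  z ∧ ¬x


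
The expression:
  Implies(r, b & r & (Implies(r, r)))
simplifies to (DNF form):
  b | ~r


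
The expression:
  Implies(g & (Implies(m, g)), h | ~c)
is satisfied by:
  {h: True, g: False, c: False}
  {g: False, c: False, h: False}
  {h: True, c: True, g: False}
  {c: True, g: False, h: False}
  {h: True, g: True, c: False}
  {g: True, h: False, c: False}
  {h: True, c: True, g: True}


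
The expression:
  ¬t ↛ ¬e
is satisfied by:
  {e: True, t: False}


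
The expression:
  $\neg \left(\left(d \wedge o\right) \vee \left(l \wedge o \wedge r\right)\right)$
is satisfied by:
  {l: False, o: False, d: False, r: False}
  {r: True, l: False, o: False, d: False}
  {l: True, r: False, o: False, d: False}
  {r: True, l: True, o: False, d: False}
  {d: True, r: False, l: False, o: False}
  {r: True, d: True, l: False, o: False}
  {d: True, l: True, r: False, o: False}
  {r: True, d: True, l: True, o: False}
  {o: True, d: False, l: False, r: False}
  {o: True, r: True, d: False, l: False}
  {o: True, l: True, d: False, r: False}


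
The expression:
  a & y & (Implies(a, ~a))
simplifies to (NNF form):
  False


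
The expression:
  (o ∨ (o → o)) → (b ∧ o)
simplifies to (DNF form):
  b ∧ o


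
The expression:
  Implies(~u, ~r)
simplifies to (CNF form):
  u | ~r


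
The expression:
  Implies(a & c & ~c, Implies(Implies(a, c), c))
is always true.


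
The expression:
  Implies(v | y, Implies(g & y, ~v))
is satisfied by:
  {g: False, v: False, y: False}
  {y: True, g: False, v: False}
  {v: True, g: False, y: False}
  {y: True, v: True, g: False}
  {g: True, y: False, v: False}
  {y: True, g: True, v: False}
  {v: True, g: True, y: False}


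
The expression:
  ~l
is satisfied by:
  {l: False}


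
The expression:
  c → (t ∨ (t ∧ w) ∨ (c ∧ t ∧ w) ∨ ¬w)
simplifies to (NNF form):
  t ∨ ¬c ∨ ¬w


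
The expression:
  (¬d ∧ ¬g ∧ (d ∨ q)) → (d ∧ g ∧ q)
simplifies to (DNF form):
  d ∨ g ∨ ¬q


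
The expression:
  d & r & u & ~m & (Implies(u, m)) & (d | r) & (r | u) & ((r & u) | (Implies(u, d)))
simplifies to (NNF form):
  False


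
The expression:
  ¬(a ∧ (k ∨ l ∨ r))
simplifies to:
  (¬k ∧ ¬l ∧ ¬r) ∨ ¬a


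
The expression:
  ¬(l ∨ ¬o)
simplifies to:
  o ∧ ¬l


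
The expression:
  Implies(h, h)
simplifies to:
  True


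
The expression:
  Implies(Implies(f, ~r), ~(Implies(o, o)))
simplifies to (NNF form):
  f & r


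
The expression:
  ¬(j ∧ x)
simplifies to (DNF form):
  ¬j ∨ ¬x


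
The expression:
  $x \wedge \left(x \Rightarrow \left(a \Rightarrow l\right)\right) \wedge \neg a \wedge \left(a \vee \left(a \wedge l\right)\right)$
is never true.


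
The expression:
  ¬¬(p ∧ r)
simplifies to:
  p ∧ r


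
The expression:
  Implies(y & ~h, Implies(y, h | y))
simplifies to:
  True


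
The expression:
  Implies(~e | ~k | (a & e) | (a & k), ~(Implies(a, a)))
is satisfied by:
  {e: True, k: True, a: False}


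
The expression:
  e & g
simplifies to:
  e & g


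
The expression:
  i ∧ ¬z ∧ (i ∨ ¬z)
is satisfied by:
  {i: True, z: False}


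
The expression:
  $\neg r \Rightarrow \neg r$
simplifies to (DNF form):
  $\text{True}$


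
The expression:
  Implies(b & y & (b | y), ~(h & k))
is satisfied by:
  {h: False, k: False, y: False, b: False}
  {b: True, h: False, k: False, y: False}
  {y: True, h: False, k: False, b: False}
  {b: True, y: True, h: False, k: False}
  {k: True, b: False, h: False, y: False}
  {b: True, k: True, h: False, y: False}
  {y: True, k: True, b: False, h: False}
  {b: True, y: True, k: True, h: False}
  {h: True, y: False, k: False, b: False}
  {b: True, h: True, y: False, k: False}
  {y: True, h: True, b: False, k: False}
  {b: True, y: True, h: True, k: False}
  {k: True, h: True, y: False, b: False}
  {b: True, k: True, h: True, y: False}
  {y: True, k: True, h: True, b: False}


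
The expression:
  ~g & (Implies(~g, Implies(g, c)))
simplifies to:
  ~g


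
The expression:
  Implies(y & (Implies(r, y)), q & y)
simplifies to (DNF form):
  q | ~y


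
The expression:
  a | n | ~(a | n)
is always true.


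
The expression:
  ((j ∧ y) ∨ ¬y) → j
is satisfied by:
  {y: True, j: True}
  {y: True, j: False}
  {j: True, y: False}


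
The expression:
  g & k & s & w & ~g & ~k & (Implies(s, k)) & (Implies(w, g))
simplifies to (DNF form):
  False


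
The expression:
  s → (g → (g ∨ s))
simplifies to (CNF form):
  True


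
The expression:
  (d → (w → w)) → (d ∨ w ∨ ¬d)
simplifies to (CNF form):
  True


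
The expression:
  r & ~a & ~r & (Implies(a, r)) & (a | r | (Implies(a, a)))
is never true.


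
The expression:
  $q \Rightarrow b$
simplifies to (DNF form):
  $b \vee \neg q$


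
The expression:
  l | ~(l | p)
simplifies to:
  l | ~p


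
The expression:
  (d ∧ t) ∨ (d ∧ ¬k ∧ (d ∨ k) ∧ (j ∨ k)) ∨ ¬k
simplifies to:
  (d ∧ t) ∨ ¬k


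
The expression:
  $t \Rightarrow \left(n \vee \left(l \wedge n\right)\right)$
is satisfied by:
  {n: True, t: False}
  {t: False, n: False}
  {t: True, n: True}


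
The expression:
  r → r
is always true.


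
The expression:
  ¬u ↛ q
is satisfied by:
  {q: False, u: False}


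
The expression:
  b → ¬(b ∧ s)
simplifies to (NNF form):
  ¬b ∨ ¬s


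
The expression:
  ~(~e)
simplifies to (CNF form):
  e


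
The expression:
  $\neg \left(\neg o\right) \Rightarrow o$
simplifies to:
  $\text{True}$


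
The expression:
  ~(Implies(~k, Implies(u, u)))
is never true.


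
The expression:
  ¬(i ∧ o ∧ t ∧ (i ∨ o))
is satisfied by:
  {o: False, t: False, i: False}
  {i: True, o: False, t: False}
  {t: True, o: False, i: False}
  {i: True, t: True, o: False}
  {o: True, i: False, t: False}
  {i: True, o: True, t: False}
  {t: True, o: True, i: False}


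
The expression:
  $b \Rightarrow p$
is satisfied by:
  {p: True, b: False}
  {b: False, p: False}
  {b: True, p: True}


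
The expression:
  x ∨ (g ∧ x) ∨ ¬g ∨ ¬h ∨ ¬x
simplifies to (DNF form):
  True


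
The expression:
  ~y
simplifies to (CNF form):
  ~y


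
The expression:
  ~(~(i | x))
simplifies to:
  i | x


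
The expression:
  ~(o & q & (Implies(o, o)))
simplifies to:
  ~o | ~q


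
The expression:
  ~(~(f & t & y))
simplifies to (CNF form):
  f & t & y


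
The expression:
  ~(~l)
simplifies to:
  l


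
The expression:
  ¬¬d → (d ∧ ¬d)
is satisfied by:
  {d: False}


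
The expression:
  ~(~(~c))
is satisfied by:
  {c: False}


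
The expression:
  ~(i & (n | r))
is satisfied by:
  {n: False, i: False, r: False}
  {r: True, n: False, i: False}
  {n: True, r: False, i: False}
  {r: True, n: True, i: False}
  {i: True, r: False, n: False}


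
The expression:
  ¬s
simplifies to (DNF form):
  ¬s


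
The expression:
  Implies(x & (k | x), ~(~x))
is always true.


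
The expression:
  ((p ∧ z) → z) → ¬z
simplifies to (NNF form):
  ¬z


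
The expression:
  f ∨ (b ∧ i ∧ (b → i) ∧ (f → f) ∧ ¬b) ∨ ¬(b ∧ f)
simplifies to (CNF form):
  True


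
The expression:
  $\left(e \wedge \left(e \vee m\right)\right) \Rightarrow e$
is always true.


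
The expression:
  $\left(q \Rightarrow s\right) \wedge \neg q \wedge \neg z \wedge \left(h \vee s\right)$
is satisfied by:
  {h: True, s: True, q: False, z: False}
  {h: True, q: False, z: False, s: False}
  {s: True, q: False, z: False, h: False}


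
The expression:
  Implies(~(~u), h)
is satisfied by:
  {h: True, u: False}
  {u: False, h: False}
  {u: True, h: True}


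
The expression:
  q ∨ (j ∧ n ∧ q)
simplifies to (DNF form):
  q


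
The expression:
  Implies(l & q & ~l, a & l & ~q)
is always true.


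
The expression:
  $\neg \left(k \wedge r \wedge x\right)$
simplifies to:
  $\neg k \vee \neg r \vee \neg x$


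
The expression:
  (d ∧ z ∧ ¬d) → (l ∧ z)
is always true.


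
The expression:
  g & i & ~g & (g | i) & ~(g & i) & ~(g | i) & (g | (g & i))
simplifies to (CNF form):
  False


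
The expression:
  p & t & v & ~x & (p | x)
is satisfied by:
  {t: True, p: True, v: True, x: False}


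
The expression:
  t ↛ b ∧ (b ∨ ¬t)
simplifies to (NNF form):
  False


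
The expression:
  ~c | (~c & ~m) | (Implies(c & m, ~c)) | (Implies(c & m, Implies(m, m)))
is always true.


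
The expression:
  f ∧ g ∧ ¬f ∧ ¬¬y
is never true.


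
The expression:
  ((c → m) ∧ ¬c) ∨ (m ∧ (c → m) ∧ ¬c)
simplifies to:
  ¬c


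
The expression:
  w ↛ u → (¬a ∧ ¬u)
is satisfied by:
  {u: True, w: False, a: False}
  {w: False, a: False, u: False}
  {a: True, u: True, w: False}
  {a: True, w: False, u: False}
  {u: True, w: True, a: False}
  {w: True, u: False, a: False}
  {a: True, w: True, u: True}


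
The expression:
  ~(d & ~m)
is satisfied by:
  {m: True, d: False}
  {d: False, m: False}
  {d: True, m: True}


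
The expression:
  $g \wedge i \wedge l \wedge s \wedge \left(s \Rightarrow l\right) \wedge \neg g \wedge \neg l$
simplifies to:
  $\text{False}$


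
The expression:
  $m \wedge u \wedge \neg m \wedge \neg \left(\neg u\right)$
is never true.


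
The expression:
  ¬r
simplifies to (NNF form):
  ¬r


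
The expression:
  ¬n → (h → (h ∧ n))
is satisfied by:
  {n: True, h: False}
  {h: False, n: False}
  {h: True, n: True}


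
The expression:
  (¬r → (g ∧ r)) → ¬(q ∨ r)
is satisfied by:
  {r: False}


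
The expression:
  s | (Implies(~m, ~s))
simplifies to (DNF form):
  True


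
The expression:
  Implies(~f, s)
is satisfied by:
  {s: True, f: True}
  {s: True, f: False}
  {f: True, s: False}


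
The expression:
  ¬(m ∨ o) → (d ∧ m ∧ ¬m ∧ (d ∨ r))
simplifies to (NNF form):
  m ∨ o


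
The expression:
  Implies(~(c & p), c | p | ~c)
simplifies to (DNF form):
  True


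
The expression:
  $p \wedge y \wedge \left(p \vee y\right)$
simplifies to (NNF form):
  $p \wedge y$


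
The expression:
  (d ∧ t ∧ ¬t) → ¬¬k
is always true.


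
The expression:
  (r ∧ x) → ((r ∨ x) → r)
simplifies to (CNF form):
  True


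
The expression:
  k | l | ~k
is always true.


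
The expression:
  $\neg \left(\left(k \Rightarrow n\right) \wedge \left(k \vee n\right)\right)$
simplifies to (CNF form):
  $\neg n$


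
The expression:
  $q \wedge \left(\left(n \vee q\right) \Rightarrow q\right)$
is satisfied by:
  {q: True}


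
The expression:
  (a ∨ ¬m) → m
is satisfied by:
  {m: True}


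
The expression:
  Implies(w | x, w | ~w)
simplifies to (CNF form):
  True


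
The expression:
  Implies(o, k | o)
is always true.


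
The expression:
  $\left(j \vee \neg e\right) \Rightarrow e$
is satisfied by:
  {e: True}


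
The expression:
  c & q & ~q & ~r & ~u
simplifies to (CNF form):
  False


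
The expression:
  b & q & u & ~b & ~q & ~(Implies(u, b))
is never true.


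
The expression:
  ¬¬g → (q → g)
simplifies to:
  True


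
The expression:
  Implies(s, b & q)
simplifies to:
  ~s | (b & q)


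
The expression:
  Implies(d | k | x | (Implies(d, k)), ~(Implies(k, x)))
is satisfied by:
  {k: True, x: False}


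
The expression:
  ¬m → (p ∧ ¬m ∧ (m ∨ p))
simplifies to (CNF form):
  m ∨ p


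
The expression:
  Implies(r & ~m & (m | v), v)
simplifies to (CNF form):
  True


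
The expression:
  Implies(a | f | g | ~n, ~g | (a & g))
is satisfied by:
  {a: True, g: False}
  {g: False, a: False}
  {g: True, a: True}


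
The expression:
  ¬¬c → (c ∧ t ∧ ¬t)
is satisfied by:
  {c: False}


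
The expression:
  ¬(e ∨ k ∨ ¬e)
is never true.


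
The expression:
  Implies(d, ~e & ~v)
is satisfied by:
  {e: False, d: False, v: False}
  {v: True, e: False, d: False}
  {e: True, v: False, d: False}
  {v: True, e: True, d: False}
  {d: True, v: False, e: False}


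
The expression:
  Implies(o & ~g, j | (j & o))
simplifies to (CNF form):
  g | j | ~o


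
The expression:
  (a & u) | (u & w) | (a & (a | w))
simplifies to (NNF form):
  a | (u & w)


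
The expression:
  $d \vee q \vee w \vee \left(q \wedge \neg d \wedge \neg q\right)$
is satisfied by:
  {d: True, q: True, w: True}
  {d: True, q: True, w: False}
  {d: True, w: True, q: False}
  {d: True, w: False, q: False}
  {q: True, w: True, d: False}
  {q: True, w: False, d: False}
  {w: True, q: False, d: False}


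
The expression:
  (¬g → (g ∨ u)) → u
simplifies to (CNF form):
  u ∨ ¬g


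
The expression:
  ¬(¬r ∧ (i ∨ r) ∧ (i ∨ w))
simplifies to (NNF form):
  r ∨ ¬i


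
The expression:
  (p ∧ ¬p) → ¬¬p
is always true.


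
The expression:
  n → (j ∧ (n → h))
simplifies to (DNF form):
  (h ∧ j) ∨ ¬n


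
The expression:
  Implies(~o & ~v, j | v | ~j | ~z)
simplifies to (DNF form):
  True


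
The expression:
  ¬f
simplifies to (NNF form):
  ¬f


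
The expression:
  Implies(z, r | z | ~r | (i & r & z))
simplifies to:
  True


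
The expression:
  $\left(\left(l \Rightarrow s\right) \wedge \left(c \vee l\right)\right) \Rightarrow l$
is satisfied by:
  {l: True, c: False}
  {c: False, l: False}
  {c: True, l: True}


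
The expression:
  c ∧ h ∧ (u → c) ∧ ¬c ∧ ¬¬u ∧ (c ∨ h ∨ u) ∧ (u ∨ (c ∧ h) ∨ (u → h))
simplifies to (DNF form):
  False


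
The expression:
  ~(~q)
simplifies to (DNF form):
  q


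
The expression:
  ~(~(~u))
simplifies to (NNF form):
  ~u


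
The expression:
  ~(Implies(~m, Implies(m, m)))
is never true.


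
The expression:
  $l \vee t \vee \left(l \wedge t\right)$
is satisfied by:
  {t: True, l: True}
  {t: True, l: False}
  {l: True, t: False}


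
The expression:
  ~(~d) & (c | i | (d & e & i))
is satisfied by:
  {i: True, c: True, d: True}
  {i: True, d: True, c: False}
  {c: True, d: True, i: False}


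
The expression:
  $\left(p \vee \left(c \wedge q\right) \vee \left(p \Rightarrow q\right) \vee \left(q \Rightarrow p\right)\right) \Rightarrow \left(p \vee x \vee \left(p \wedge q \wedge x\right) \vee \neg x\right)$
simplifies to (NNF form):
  $\text{True}$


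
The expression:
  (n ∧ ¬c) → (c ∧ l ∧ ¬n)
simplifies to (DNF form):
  c ∨ ¬n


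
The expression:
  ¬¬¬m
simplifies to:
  ¬m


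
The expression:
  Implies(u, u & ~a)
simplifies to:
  ~a | ~u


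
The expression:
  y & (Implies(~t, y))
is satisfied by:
  {y: True}


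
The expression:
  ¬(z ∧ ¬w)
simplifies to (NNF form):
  w ∨ ¬z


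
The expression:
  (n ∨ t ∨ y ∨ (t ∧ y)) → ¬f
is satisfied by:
  {t: False, y: False, f: False, n: False}
  {n: True, t: False, y: False, f: False}
  {y: True, n: False, t: False, f: False}
  {n: True, y: True, t: False, f: False}
  {t: True, n: False, y: False, f: False}
  {n: True, t: True, y: False, f: False}
  {y: True, t: True, n: False, f: False}
  {n: True, y: True, t: True, f: False}
  {f: True, n: False, t: False, y: False}


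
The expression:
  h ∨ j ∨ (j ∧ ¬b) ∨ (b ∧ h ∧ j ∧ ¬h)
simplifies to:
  h ∨ j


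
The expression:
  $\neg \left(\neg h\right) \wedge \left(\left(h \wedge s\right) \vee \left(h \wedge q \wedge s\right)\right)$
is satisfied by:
  {h: True, s: True}


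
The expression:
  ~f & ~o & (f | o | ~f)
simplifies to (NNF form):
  ~f & ~o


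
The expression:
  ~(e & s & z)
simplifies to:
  ~e | ~s | ~z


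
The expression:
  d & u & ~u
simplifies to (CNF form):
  False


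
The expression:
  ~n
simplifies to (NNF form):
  ~n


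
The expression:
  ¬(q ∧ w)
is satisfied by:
  {w: False, q: False}
  {q: True, w: False}
  {w: True, q: False}


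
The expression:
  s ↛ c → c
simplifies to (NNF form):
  c ∨ ¬s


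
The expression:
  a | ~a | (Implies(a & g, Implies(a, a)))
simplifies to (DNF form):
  True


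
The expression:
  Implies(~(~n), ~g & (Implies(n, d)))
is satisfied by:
  {d: True, n: False, g: False}
  {d: False, n: False, g: False}
  {g: True, d: True, n: False}
  {g: True, d: False, n: False}
  {n: True, d: True, g: False}


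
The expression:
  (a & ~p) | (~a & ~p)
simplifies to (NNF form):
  ~p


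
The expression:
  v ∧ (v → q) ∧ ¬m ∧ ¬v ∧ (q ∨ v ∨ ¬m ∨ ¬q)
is never true.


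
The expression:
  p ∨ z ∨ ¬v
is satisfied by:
  {p: True, z: True, v: False}
  {p: True, v: False, z: False}
  {z: True, v: False, p: False}
  {z: False, v: False, p: False}
  {p: True, z: True, v: True}
  {p: True, v: True, z: False}
  {z: True, v: True, p: False}


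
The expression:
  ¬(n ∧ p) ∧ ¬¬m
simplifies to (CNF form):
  m ∧ (¬n ∨ ¬p)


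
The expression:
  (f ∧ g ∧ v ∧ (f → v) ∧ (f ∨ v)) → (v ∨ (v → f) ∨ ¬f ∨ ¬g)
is always true.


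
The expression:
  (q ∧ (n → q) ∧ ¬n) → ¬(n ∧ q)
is always true.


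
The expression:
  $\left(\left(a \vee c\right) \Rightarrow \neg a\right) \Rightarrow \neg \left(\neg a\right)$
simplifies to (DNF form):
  $a$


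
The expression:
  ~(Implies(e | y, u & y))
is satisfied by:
  {e: True, y: False, u: False}
  {e: True, u: True, y: False}
  {e: True, y: True, u: False}
  {y: True, u: False, e: False}


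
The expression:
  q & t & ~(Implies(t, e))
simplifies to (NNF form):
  q & t & ~e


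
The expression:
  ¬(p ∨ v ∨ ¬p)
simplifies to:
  False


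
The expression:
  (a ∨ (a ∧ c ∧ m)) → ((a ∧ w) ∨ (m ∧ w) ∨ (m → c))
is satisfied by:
  {w: True, c: True, m: False, a: False}
  {w: True, m: False, c: False, a: False}
  {c: True, w: False, m: False, a: False}
  {w: False, m: False, c: False, a: False}
  {a: True, w: True, c: True, m: False}
  {a: True, w: True, m: False, c: False}
  {a: True, c: True, w: False, m: False}
  {a: True, w: False, m: False, c: False}
  {w: True, m: True, c: True, a: False}
  {w: True, m: True, a: False, c: False}
  {m: True, c: True, a: False, w: False}
  {m: True, a: False, c: False, w: False}
  {w: True, m: True, a: True, c: True}
  {w: True, m: True, a: True, c: False}
  {m: True, a: True, c: True, w: False}


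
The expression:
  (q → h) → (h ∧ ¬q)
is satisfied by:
  {q: True, h: False}
  {h: True, q: False}


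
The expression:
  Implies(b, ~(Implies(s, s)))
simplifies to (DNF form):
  ~b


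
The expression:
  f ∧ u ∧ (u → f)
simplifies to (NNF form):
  f ∧ u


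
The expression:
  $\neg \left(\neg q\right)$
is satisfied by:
  {q: True}


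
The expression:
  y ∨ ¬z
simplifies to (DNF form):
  y ∨ ¬z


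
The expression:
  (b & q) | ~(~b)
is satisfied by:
  {b: True}


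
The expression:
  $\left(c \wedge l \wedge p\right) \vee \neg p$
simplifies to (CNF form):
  $\left(c \vee \neg p\right) \wedge \left(l \vee \neg p\right)$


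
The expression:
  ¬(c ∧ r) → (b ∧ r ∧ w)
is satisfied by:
  {r: True, b: True, c: True, w: True}
  {r: True, b: True, c: True, w: False}
  {r: True, c: True, w: True, b: False}
  {r: True, c: True, w: False, b: False}
  {r: True, b: True, w: True, c: False}


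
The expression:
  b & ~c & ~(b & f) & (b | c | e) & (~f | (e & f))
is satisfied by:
  {b: True, f: False, c: False}


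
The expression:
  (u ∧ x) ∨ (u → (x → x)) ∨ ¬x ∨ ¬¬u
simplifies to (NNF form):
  True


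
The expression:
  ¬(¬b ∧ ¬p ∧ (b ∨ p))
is always true.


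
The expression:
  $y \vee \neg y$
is always true.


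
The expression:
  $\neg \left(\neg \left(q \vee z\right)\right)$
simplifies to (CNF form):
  $q \vee z$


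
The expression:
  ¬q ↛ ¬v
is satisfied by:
  {v: True, q: False}


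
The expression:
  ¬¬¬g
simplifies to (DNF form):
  ¬g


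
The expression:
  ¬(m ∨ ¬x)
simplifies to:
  x ∧ ¬m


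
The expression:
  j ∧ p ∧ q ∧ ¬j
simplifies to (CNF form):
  False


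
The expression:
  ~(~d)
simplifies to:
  d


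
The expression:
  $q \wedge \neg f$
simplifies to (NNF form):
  $q \wedge \neg f$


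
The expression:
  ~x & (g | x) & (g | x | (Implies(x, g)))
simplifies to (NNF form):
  g & ~x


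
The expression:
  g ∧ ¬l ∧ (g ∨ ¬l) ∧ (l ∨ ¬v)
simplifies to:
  g ∧ ¬l ∧ ¬v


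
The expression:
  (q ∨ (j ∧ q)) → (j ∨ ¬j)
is always true.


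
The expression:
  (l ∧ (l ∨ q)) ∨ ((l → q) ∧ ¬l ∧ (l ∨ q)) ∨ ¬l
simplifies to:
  True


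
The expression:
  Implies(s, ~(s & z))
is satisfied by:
  {s: False, z: False}
  {z: True, s: False}
  {s: True, z: False}


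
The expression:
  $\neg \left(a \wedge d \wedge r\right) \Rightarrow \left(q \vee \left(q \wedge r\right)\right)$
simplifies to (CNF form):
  $\left(a \vee q\right) \wedge \left(d \vee q\right) \wedge \left(q \vee r\right)$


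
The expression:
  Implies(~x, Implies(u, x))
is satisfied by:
  {x: True, u: False}
  {u: False, x: False}
  {u: True, x: True}


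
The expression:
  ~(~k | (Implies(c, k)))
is never true.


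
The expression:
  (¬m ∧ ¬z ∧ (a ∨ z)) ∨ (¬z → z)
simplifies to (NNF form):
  z ∨ (a ∧ ¬m)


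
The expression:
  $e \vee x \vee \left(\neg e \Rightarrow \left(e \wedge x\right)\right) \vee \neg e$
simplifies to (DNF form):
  $\text{True}$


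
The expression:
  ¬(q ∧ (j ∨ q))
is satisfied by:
  {q: False}


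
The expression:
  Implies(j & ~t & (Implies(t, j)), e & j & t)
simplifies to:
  t | ~j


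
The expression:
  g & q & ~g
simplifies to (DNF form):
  False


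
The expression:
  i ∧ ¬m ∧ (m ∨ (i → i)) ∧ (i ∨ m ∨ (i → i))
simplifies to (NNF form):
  i ∧ ¬m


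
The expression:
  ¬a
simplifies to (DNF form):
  ¬a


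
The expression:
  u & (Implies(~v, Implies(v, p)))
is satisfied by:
  {u: True}


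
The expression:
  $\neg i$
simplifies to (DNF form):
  $\neg i$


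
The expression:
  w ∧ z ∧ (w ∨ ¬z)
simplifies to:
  w ∧ z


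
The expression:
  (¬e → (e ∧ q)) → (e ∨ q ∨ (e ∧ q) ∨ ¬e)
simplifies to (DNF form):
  True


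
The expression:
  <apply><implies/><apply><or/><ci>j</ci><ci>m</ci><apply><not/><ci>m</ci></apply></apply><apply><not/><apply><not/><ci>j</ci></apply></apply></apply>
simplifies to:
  <ci>j</ci>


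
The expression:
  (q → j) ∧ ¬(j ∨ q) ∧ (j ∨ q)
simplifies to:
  False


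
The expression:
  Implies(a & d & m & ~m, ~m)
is always true.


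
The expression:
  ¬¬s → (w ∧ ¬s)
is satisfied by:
  {s: False}


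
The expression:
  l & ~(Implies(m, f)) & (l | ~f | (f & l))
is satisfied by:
  {m: True, l: True, f: False}


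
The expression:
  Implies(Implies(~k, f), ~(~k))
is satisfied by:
  {k: True, f: False}
  {f: False, k: False}
  {f: True, k: True}


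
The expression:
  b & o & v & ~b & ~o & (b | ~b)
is never true.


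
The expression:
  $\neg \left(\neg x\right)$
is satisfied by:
  {x: True}


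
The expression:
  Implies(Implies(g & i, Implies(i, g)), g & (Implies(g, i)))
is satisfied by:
  {i: True, g: True}


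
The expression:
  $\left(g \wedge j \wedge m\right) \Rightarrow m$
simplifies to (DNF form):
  $\text{True}$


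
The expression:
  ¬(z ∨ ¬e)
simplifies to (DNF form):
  e ∧ ¬z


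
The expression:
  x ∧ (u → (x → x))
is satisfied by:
  {x: True}


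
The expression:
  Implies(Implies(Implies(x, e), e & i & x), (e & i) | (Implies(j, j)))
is always true.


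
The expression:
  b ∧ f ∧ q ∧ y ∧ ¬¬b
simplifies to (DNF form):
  b ∧ f ∧ q ∧ y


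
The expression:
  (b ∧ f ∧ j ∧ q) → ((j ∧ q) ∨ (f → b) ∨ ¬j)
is always true.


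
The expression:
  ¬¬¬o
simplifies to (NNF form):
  ¬o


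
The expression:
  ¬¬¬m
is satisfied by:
  {m: False}


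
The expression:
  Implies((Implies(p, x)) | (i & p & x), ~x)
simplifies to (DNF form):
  ~x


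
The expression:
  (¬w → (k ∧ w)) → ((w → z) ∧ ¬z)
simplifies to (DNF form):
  ¬w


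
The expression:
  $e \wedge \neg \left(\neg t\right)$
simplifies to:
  $e \wedge t$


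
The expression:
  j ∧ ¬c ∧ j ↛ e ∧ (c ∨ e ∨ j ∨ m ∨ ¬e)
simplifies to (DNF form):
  j ∧ ¬c ∧ ¬e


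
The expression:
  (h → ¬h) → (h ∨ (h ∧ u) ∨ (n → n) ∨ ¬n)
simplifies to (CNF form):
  True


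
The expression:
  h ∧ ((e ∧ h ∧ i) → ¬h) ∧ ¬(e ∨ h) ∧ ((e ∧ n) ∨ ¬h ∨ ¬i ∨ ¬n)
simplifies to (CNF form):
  False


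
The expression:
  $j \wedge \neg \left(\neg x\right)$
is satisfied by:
  {j: True, x: True}


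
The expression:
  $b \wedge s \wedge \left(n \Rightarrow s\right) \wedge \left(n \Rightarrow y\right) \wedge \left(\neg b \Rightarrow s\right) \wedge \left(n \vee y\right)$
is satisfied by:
  {b: True, y: True, s: True}


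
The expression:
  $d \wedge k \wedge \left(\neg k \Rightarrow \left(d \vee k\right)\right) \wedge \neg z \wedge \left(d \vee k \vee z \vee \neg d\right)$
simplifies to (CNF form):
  $d \wedge k \wedge \neg z$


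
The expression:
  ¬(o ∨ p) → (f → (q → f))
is always true.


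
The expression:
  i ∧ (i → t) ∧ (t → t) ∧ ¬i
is never true.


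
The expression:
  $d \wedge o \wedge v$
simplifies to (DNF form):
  $d \wedge o \wedge v$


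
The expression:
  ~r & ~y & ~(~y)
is never true.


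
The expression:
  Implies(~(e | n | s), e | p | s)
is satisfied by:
  {n: True, p: True, e: True, s: True}
  {n: True, p: True, e: True, s: False}
  {n: True, p: True, s: True, e: False}
  {n: True, p: True, s: False, e: False}
  {n: True, e: True, s: True, p: False}
  {n: True, e: True, s: False, p: False}
  {n: True, e: False, s: True, p: False}
  {n: True, e: False, s: False, p: False}
  {p: True, e: True, s: True, n: False}
  {p: True, e: True, s: False, n: False}
  {p: True, s: True, e: False, n: False}
  {p: True, s: False, e: False, n: False}
  {e: True, s: True, p: False, n: False}
  {e: True, p: False, s: False, n: False}
  {s: True, p: False, e: False, n: False}


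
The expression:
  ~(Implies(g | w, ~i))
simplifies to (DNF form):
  (g & i) | (i & w)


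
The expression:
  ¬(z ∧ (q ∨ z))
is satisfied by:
  {z: False}


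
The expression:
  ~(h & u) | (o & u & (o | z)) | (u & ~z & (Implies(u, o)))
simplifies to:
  o | ~h | ~u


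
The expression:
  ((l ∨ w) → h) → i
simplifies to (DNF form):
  i ∨ (l ∧ ¬h) ∨ (w ∧ ¬h)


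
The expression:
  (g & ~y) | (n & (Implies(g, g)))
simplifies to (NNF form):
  n | (g & ~y)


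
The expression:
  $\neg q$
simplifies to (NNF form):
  $\neg q$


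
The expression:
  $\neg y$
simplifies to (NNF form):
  $\neg y$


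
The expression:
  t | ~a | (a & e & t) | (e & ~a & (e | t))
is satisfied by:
  {t: True, a: False}
  {a: False, t: False}
  {a: True, t: True}


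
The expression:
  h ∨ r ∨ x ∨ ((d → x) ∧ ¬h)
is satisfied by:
  {r: True, x: True, h: True, d: False}
  {r: True, x: True, h: False, d: False}
  {r: True, h: True, d: False, x: False}
  {r: True, h: False, d: False, x: False}
  {x: True, h: True, d: False, r: False}
  {x: True, h: False, d: False, r: False}
  {h: True, x: False, d: False, r: False}
  {h: False, x: False, d: False, r: False}
  {r: True, x: True, d: True, h: True}
  {r: True, x: True, d: True, h: False}
  {r: True, d: True, h: True, x: False}
  {r: True, d: True, h: False, x: False}
  {d: True, x: True, h: True, r: False}
  {d: True, x: True, h: False, r: False}
  {d: True, h: True, x: False, r: False}


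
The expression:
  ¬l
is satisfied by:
  {l: False}


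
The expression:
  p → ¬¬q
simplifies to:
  q ∨ ¬p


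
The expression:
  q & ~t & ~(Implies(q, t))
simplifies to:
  q & ~t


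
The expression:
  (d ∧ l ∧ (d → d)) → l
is always true.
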